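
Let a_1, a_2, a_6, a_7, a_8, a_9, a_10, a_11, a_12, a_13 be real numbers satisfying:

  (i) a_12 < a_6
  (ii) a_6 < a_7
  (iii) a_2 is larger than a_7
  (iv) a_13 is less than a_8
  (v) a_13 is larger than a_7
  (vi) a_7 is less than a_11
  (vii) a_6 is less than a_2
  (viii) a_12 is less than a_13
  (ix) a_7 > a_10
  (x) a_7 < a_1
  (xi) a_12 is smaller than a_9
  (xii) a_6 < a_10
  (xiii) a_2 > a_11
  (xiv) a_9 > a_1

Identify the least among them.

a_6 is not least since a_12 < a_6; a_10 is not least since a_6 < a_10; a_7 is not least since a_10 < a_7; a_13 is not least since a_12 < a_13; a_1 is not least since a_7 < a_1; a_9 is not least since a_12 < a_9; a_11 is not least since a_7 < a_11; a_2 is not least since a_7 < a_2; a_8 is not least since a_13 < a_8.
Only a_12 has nothing below it, so a_12 is the least.

a_12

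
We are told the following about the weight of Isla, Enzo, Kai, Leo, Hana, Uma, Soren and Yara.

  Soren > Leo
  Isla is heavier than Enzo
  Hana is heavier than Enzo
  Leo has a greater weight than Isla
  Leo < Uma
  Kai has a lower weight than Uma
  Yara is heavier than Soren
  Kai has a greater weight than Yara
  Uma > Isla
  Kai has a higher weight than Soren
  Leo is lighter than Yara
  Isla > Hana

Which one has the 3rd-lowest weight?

Piecing the relations together gives one ordering: Enzo < Hana < Isla < Leo < Soren < Yara < Kai < Uma.
Counting 3 from the smallest end gives Isla.

Isla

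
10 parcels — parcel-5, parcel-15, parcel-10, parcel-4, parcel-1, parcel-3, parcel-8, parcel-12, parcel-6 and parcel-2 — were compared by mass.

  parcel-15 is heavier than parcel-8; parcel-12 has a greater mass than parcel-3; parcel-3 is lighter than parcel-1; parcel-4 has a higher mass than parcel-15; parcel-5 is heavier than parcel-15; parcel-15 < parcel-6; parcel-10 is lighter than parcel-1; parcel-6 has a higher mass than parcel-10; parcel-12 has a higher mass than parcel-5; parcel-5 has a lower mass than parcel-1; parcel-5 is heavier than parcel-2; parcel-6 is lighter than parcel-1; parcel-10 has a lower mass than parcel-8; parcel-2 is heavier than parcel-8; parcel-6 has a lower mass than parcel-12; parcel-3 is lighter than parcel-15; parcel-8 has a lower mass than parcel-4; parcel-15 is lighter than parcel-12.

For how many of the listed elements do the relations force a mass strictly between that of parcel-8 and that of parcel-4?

Chaining upward from parcel-8 reaches: parcel-15, parcel-2, parcel-6, parcel-5, parcel-12, parcel-1.
Chaining downward from parcel-4 reaches: parcel-10, parcel-3, parcel-15.
Strictly between parcel-8 and parcel-4 are those in both lists: parcel-15 — 1 element.

1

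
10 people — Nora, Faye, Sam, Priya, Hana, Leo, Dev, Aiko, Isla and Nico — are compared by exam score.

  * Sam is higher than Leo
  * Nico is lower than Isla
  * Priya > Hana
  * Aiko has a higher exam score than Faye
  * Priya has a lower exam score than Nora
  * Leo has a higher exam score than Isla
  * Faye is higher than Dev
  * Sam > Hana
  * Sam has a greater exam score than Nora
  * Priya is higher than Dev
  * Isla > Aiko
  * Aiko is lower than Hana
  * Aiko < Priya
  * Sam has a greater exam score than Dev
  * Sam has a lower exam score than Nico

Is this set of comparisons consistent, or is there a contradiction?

inconsistent

Chaining the given relations yields Sam < Nico < Isla < Leo, so Sam < Leo. But one relation states Leo < Sam. These cannot both hold.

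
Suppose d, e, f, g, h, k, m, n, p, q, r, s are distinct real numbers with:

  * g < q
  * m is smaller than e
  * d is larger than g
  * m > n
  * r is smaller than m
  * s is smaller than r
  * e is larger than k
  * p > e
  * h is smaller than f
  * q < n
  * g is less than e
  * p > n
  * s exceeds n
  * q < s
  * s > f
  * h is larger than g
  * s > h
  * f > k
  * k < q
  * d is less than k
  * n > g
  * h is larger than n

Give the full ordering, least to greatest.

Nothing is placed below g, so it is least; from there g < d; d < k; k < q; q < n; n < h; h < f; f < s; s < r; r < m; m < e; e < p, each given directly.

g < d < k < q < n < h < f < s < r < m < e < p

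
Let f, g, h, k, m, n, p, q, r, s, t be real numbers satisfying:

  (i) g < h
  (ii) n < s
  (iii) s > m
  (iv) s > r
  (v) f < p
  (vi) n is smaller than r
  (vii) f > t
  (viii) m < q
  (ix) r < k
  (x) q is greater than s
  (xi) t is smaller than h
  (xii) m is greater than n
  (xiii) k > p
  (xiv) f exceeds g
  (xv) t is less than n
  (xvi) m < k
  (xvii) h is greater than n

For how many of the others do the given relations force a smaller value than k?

7

Directly below k: r, p, m.
One step further: f, n (5 so far).
One step further: g, t (7 so far).
No other element is forced below k by the given relations, so the count is 7.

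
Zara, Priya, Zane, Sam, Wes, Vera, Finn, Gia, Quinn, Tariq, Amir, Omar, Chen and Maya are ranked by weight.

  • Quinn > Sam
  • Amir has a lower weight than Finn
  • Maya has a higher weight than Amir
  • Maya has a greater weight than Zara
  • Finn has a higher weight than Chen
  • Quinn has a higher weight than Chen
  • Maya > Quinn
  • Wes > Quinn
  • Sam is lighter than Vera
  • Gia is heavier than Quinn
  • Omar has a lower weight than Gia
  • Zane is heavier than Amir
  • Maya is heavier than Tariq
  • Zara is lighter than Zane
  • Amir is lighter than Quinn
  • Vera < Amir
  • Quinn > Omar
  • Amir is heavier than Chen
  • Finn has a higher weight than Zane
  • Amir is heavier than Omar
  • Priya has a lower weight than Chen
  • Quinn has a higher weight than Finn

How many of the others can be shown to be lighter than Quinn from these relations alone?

9

The elements the relations force below Quinn are Sam, Priya, Vera, Chen, Omar, Zara, Amir, Zane, Finn — no chain reaches any other.
That is 9.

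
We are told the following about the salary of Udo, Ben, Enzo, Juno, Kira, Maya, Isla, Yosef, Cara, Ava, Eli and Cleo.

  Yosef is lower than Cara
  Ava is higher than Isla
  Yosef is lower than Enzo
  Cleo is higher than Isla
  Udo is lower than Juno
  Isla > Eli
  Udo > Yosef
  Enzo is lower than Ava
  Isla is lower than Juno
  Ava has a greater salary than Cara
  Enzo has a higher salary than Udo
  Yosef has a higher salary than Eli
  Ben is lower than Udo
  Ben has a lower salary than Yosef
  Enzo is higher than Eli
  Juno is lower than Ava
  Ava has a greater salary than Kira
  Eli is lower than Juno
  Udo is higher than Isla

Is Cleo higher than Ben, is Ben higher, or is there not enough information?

undetermined

Following every chain through Ben: above Ben we get Yosef, Cara, Udo, Enzo, Juno, Ava.
Cleo is not reached, and no chain runs the other way from Cleo to Ben.
So the given relations leave the order of Ben and Cleo undetermined.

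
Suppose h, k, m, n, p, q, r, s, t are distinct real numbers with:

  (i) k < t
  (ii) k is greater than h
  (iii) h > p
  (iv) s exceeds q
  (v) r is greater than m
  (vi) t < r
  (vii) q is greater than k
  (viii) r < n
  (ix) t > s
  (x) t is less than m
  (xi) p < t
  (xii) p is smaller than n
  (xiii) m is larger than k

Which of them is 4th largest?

t

Piecing the relations together gives one ordering: p < h < k < q < s < t < m < r < n.
Counting 4 from the largest end gives t.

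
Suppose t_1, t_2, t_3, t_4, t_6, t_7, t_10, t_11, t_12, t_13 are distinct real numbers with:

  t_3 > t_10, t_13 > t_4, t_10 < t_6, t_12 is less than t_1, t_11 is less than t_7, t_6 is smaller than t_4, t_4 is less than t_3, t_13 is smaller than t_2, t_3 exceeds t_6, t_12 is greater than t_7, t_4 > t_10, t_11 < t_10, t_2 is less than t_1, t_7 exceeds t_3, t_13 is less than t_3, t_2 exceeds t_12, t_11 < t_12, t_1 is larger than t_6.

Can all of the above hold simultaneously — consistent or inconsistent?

consistent

Every relation is compatible with t_11 < t_10 < t_6 < t_4 < t_13 < t_3 < t_7 < t_12 < t_2 < t_1; the set is consistent.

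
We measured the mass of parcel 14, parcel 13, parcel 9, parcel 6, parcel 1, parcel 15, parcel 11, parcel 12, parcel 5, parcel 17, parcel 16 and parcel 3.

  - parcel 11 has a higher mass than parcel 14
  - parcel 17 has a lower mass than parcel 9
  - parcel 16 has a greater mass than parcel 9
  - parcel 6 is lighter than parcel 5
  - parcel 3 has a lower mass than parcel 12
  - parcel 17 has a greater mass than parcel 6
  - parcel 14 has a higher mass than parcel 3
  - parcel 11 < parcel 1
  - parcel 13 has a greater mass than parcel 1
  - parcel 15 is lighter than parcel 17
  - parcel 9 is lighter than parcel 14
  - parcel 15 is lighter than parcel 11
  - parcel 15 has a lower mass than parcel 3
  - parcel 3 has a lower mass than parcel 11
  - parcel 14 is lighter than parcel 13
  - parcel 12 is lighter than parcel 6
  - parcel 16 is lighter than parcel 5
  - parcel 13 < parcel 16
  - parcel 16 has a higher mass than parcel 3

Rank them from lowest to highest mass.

parcel 15 < parcel 3 < parcel 12 < parcel 6 < parcel 17 < parcel 9 < parcel 14 < parcel 11 < parcel 1 < parcel 13 < parcel 16 < parcel 5

Each adjacent pair is fixed by a given relation: parcel 15 < parcel 3; parcel 3 < parcel 12; parcel 12 < parcel 6; parcel 6 < parcel 17; parcel 17 < parcel 9; parcel 9 < parcel 14; parcel 14 < parcel 11; parcel 11 < parcel 1; parcel 1 < parcel 13; parcel 13 < parcel 16; parcel 16 < parcel 5. Chaining them end to end gives the full order.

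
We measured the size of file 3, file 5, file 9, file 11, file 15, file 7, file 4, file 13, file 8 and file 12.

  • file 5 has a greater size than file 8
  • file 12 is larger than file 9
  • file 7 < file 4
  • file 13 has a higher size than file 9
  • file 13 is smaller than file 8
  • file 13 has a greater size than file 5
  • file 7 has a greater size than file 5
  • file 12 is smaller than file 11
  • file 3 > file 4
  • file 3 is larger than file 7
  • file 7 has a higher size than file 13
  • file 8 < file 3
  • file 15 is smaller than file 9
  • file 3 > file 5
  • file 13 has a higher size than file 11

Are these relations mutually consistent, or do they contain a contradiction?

inconsistent

Chaining the given relations yields file 13 < file 8 < file 5, so file 13 < file 5. But one relation states file 5 < file 13. These cannot both hold.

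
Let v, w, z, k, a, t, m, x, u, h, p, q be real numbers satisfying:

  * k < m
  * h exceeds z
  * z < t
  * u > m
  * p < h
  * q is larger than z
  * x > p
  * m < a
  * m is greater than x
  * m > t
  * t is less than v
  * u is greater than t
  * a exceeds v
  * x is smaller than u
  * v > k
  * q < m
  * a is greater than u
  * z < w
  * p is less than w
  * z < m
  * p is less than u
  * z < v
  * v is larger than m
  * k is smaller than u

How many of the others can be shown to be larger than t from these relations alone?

4

From t the given relations immediately reach m, u, v.
From those, a — 4 in total.
No other element is forced above t by the given relations, so the count is 4.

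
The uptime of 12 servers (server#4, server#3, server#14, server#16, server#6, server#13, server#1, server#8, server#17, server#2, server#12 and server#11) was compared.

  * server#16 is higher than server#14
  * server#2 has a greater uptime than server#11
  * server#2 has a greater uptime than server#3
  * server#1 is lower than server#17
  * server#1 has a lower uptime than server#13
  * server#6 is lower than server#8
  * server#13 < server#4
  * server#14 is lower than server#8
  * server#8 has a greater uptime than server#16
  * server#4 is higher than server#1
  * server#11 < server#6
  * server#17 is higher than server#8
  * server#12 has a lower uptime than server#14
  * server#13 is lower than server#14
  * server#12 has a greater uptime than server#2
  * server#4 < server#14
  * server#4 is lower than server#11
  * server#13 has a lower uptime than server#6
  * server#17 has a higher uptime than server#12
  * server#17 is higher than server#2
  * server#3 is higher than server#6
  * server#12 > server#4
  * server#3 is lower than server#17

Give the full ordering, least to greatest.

server#1 < server#13 < server#4 < server#11 < server#6 < server#3 < server#2 < server#12 < server#14 < server#16 < server#8 < server#17

The consecutive links are each given: server#1 < server#13; server#13 < server#4; server#4 < server#11; server#11 < server#6; server#6 < server#3; server#3 < server#2; server#2 < server#12; server#12 < server#14; server#14 < server#16; server#16 < server#8; server#8 < server#17.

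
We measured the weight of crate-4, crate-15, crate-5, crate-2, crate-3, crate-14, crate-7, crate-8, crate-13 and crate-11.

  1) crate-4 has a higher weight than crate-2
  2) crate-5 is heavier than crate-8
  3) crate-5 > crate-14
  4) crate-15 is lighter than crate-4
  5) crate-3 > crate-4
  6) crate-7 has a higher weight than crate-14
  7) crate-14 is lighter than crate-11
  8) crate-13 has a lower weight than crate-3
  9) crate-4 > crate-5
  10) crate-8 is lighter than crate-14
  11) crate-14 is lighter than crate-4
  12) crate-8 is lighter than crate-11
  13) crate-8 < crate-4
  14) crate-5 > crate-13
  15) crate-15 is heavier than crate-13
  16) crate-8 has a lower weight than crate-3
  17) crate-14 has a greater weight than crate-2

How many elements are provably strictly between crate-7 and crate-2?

1

The relations place crate-2 below crate-7. An element lies strictly between them when it is forced above crate-2 and also forced below crate-7.
Above crate-2: {crate-14, crate-5, crate-11, crate-4, crate-3}. Below crate-7: {crate-8, crate-14}.
Intersection: {crate-14} — 1.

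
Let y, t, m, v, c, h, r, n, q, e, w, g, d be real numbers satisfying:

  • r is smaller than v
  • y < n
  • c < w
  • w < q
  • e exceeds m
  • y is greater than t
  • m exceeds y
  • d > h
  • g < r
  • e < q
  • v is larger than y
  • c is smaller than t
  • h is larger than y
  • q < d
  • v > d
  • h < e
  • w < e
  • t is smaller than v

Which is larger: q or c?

q

Following the relations from c: c < t < y < h < e < q.
So c < q; q is the larger of the two.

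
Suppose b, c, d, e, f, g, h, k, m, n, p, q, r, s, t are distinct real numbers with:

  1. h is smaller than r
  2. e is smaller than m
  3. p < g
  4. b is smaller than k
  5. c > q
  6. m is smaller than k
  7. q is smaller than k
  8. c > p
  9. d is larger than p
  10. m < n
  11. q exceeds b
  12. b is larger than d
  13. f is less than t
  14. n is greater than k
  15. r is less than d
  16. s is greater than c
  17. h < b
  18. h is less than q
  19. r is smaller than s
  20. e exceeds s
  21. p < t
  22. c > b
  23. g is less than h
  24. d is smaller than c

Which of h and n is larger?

n

h < r and r < d give h < d.
Then d < b extends the chain to b.
Then b < q extends the chain to q.
With q < c: h < r < d < b < q < c.
Then c < s extends the chain to s.
With s < e: h < r < d < b < q < c < s < e.
Then e < m extends the chain to m.
Then m < n extends the chain to n.
So h < n; n is the larger of the two.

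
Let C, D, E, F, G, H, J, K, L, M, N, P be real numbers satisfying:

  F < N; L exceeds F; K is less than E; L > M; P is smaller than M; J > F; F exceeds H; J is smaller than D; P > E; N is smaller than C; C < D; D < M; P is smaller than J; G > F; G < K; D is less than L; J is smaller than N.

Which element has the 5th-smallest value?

E

Piecing the relations together gives one ordering: H < F < G < K < E < P < J < N < C < D < M < L.
The 5th smallest is E.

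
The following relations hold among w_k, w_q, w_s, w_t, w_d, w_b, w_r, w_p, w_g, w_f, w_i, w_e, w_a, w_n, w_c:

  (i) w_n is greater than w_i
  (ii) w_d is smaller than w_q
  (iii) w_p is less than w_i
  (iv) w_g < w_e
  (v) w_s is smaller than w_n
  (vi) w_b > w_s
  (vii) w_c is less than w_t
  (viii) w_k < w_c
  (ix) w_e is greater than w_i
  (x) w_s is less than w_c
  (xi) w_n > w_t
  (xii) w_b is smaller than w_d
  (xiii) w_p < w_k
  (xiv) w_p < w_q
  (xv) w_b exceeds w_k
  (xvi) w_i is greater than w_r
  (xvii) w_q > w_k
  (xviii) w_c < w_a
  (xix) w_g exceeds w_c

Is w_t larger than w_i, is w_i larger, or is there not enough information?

Following every chain through w_i: above w_i we get w_e, w_n; below w_i we get w_p, w_r.
w_t is not reached, and no chain runs the other way from w_t to w_i.
So the given relations leave the order of w_i and w_t undetermined.

undetermined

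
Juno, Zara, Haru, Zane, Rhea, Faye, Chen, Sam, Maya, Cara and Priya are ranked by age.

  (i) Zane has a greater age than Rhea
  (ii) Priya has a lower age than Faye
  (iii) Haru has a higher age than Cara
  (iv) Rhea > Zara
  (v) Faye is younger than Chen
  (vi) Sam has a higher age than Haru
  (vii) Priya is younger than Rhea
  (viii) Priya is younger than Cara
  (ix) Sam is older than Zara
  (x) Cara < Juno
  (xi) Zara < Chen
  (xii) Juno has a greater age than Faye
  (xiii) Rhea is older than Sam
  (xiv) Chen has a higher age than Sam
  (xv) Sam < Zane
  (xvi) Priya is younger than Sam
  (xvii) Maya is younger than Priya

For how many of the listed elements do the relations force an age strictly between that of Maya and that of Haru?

2

Chaining upward from Maya reaches: Priya, Cara, Faye, Sam, Rhea, Zane, Juno, Chen.
Chaining downward from Haru reaches: Priya, Cara.
Strictly between Maya and Haru are those in both lists: Priya, Cara — 2 elements.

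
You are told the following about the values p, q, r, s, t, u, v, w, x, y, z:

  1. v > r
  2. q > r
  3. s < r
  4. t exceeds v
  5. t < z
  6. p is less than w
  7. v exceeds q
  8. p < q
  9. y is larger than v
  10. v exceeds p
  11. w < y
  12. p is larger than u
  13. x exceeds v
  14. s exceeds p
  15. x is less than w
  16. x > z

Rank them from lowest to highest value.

Each adjacent pair is fixed by a given relation: u < p; p < s; s < r; r < q; q < v; v < t; t < z; z < x; x < w; w < y. Chaining them end to end gives the full order.

u < p < s < r < q < v < t < z < x < w < y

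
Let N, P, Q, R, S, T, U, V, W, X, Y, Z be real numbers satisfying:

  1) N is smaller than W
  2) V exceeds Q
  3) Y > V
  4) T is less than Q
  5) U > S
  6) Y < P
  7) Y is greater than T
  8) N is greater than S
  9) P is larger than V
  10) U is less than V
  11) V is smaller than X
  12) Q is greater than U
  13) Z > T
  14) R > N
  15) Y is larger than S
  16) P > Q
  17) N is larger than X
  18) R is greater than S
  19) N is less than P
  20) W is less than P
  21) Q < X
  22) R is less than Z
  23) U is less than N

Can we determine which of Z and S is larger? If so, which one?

The relevant relations are S < U; U < V; V < X; X < N; N < R; R < Z.
Together: S < U < V < X < N < R < Z.
So Z is larger.

Z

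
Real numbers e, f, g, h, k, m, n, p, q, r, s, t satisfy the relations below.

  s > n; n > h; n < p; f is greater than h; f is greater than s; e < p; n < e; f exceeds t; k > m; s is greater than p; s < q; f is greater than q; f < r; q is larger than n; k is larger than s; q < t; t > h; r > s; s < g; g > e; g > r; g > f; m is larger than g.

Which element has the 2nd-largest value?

m

The consecutive relations fix a unique order: h < n < e < p < s < q < t < f < r < g < m < k.
The 2nd largest is m.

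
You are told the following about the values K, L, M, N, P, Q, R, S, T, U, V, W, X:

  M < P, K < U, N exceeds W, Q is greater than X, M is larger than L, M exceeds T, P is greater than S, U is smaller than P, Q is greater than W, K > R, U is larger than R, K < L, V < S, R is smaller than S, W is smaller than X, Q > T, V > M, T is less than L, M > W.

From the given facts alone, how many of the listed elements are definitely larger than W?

7

From W the given relations immediately reach X, N, M, Q.
From those, V, P — 6 in total.
From those, S — 7 in total.
Nothing else is reachable above W; 7 in all.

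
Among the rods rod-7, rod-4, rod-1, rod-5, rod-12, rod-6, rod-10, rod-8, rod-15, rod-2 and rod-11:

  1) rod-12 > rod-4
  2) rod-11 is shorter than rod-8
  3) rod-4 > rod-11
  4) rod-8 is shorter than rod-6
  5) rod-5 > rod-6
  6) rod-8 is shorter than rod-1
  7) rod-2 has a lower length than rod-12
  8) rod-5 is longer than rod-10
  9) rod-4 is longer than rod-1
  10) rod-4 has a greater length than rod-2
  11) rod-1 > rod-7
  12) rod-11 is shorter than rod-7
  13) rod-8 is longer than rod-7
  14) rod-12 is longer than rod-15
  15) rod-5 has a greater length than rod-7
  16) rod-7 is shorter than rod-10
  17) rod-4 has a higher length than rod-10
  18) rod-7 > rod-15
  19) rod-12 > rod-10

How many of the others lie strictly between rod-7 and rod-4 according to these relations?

3

The relations place rod-7 below rod-4. An element lies strictly between them when it is forced above rod-7 and also forced below rod-4.
Above rod-7: {rod-10, rod-8, rod-6, rod-1, rod-12, rod-5}. Below rod-4: {rod-2, rod-11, rod-15, rod-10, rod-8, rod-1}.
Intersection: {rod-10, rod-8, rod-1} — 3.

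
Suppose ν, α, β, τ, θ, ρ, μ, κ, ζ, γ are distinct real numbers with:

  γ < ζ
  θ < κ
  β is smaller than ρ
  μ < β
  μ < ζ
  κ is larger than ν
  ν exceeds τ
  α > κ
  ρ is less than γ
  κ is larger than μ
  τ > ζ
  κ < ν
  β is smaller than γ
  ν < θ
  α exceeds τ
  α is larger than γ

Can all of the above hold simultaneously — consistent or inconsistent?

inconsistent

Chaining the given relations yields ν < θ < κ, so ν < κ. But one relation states κ < ν. These cannot both hold.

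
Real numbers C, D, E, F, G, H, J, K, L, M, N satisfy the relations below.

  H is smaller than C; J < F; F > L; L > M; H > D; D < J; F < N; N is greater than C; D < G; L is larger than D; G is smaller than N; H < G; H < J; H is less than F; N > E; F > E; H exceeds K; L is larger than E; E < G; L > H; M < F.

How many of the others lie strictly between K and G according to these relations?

Chaining upward from K reaches: H, L, C, J, F, N.
Chaining downward from G reaches: D, H, E.
Strictly between K and G are those in both lists: H — 1 element.

1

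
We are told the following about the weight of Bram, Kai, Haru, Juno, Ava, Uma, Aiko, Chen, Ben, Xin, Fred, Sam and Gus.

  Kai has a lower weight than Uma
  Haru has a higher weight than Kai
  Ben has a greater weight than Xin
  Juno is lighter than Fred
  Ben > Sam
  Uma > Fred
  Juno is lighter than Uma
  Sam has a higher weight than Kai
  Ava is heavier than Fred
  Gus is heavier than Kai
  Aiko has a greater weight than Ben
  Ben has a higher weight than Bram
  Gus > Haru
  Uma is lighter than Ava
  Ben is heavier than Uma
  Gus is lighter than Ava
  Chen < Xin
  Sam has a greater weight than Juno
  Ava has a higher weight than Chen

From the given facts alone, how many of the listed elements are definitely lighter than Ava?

Directly below Ava: Chen, Gus, Fred, Uma.
One step further: Kai, Juno, Haru (7 so far).
No other element is forced below Ava by the given relations, so the count is 7.

7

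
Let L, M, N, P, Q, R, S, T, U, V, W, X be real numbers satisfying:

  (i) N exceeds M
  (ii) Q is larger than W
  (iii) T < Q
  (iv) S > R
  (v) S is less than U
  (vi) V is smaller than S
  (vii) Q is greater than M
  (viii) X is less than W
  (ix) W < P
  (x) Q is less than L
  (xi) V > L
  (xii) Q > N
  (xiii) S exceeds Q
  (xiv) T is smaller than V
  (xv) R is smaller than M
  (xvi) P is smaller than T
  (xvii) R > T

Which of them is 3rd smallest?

P

Chaining the given pairs: X < W < P < T < R < M < N < Q < L < V < S < U.
Counting 3 from the smallest end gives P.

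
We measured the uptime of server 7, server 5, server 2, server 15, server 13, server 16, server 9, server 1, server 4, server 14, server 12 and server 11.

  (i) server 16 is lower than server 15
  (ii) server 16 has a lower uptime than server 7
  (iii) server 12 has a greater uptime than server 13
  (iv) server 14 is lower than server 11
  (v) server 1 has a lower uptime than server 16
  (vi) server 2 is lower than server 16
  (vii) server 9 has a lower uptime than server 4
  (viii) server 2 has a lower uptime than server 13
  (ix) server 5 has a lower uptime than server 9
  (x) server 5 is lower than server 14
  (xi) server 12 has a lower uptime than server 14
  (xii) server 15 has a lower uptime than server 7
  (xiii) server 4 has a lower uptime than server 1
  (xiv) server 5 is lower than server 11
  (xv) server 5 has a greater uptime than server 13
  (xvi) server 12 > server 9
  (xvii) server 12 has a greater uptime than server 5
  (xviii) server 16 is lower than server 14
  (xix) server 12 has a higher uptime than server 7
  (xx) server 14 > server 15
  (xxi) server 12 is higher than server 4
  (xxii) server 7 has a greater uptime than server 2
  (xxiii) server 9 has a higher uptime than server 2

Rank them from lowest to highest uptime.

Nothing is placed below server 2, so it is least; from there server 2 < server 13; server 13 < server 5; server 5 < server 9; server 9 < server 4; server 4 < server 1; server 1 < server 16; server 16 < server 15; server 15 < server 7; server 7 < server 12; server 12 < server 14; server 14 < server 11, each given directly.

server 2 < server 13 < server 5 < server 9 < server 4 < server 1 < server 16 < server 15 < server 7 < server 12 < server 14 < server 11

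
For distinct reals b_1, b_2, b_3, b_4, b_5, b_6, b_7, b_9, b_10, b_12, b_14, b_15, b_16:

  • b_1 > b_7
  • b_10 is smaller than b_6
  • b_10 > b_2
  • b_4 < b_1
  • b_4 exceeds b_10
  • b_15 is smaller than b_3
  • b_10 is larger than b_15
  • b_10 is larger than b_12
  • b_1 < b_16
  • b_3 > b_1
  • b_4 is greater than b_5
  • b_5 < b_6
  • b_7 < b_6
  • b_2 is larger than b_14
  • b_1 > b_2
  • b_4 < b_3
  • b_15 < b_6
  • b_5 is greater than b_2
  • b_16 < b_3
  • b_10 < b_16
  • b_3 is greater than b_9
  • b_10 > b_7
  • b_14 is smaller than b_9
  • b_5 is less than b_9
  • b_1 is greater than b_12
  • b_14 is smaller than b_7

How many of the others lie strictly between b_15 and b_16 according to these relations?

The relations place b_15 below b_16. An element lies strictly between them when it is forced above b_15 and also forced below b_16.
Above b_15: {b_10, b_4, b_1, b_6, b_3}. Below b_16: {b_14, b_7, b_2, b_5, b_12, b_10, b_4, b_1}.
Intersection: {b_10, b_4, b_1} — 3.

3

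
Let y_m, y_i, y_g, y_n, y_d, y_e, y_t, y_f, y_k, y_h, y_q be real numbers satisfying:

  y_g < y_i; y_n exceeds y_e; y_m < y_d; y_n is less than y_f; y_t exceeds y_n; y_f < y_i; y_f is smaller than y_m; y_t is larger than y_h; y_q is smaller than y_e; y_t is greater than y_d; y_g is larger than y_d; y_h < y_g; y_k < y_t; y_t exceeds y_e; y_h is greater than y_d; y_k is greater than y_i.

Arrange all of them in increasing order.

Nothing is placed below y_q, so it is least; from there y_q < y_e; y_e < y_n; y_n < y_f; y_f < y_m; y_m < y_d; y_d < y_h; y_h < y_g; y_g < y_i; y_i < y_k; y_k < y_t, each given directly.

y_q < y_e < y_n < y_f < y_m < y_d < y_h < y_g < y_i < y_k < y_t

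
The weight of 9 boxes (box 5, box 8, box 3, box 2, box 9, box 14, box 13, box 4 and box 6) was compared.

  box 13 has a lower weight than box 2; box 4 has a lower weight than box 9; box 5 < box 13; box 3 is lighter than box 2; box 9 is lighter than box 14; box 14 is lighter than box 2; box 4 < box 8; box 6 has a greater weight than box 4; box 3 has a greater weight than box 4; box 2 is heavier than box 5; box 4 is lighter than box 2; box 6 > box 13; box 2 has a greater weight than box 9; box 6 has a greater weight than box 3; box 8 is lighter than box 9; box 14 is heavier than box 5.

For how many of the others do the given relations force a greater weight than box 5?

Directly above box 5: box 13, box 14, box 2.
One step further: box 6 (4 so far).
No other element is forced above box 5 by the given relations, so the count is 4.

4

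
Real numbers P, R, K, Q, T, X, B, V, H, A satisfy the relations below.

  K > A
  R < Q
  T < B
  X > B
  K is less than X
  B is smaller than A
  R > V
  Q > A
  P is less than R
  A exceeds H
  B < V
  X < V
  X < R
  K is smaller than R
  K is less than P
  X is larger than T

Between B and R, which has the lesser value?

The relevant relations are B < A; A < K; K < X; X < V; V < R.
Chaining these gives B < A < K < X < V < R.
So B < R; B is the smaller of the two.

B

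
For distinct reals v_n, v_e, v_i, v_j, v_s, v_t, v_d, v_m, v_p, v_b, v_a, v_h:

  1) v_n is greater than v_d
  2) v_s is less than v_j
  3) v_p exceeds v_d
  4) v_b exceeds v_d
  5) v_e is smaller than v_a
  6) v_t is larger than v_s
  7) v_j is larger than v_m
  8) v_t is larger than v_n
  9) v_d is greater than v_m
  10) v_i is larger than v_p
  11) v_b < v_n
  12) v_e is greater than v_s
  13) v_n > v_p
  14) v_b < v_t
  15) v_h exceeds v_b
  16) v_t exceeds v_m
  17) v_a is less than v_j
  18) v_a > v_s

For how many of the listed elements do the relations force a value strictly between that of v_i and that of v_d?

The relations place v_d below v_i. An element lies strictly between them when it is forced above v_d and also forced below v_i.
Above v_d: {v_p, v_b, v_n, v_t, v_h}. Below v_i: {v_m, v_p}.
Intersection: {v_p} — 1.

1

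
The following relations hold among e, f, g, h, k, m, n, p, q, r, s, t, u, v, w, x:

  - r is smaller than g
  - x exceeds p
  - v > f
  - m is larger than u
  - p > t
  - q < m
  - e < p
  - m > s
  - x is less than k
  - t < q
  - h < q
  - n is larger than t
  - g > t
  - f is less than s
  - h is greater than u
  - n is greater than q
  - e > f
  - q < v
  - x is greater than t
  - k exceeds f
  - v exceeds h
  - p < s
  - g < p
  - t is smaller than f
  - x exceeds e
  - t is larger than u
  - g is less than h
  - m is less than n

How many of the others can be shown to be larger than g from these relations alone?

From g the given relations immediately reach h, p.
From those, q, v, x, s — 6 in total.
From those, k, m, n — 9 in total.
No other element is forced above g by the given relations, so the count is 9.

9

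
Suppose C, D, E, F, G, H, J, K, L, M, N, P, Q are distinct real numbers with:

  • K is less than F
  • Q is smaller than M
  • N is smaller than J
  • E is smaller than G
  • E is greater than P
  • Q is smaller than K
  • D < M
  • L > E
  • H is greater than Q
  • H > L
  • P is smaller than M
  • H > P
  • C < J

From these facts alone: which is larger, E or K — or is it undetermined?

undetermined

Following every chain through E: above E we get G, L, H; below E we get P.
K is not reached, and no chain runs the other way from K to E.
So the given relations leave the order of E and K undetermined.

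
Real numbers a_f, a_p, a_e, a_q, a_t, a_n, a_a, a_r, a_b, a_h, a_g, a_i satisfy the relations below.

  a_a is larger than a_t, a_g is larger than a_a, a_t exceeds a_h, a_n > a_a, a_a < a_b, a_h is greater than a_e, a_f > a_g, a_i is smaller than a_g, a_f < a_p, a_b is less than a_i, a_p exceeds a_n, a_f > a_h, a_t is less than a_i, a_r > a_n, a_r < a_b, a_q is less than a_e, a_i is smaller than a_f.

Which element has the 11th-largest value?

a_e

The consecutive relations fix a unique order: a_q < a_e < a_h < a_t < a_a < a_n < a_r < a_b < a_i < a_g < a_f < a_p.
The 11th largest is a_e.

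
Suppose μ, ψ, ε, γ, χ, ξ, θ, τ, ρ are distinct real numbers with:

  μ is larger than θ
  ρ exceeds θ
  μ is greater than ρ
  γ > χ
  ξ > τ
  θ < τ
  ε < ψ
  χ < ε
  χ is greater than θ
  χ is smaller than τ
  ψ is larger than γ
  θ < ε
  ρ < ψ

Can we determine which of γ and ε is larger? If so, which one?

undetermined

Following every chain through ε: above ε we get ψ; below ε we get θ, χ.
γ is not reached, and no chain runs the other way from γ to ε.
So the given relations leave the order of ε and γ undetermined.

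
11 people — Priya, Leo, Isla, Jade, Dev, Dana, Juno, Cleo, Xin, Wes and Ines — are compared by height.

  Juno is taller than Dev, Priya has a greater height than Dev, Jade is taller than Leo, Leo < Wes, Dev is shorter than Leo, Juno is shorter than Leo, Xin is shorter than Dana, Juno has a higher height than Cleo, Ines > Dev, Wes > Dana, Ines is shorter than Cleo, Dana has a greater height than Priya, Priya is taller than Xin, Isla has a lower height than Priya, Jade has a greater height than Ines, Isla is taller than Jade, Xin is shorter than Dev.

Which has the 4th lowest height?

Piecing the relations together gives one ordering: Xin < Dev < Ines < Cleo < Juno < Leo < Jade < Isla < Priya < Dana < Wes.
Counting 4 from the smallest end gives Cleo.

Cleo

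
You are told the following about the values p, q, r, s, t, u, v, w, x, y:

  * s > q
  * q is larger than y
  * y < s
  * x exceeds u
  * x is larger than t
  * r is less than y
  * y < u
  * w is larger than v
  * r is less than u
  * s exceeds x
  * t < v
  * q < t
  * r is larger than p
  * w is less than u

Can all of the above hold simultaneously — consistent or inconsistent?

The single ordering p < r < y < q < t < v < w < u < x < s satisfies every listed relation, so no contradiction arises.

consistent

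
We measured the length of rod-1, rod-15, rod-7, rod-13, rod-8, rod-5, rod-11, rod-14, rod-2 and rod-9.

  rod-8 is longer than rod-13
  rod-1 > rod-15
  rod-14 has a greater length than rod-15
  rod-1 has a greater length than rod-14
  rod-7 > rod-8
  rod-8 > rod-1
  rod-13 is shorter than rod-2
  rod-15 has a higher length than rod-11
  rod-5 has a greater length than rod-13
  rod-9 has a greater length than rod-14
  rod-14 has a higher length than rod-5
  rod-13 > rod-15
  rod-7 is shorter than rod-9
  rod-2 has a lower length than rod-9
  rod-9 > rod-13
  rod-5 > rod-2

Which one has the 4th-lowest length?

rod-2

Chaining the given pairs: rod-11 < rod-15 < rod-13 < rod-2 < rod-5 < rod-14 < rod-1 < rod-8 < rod-7 < rod-9.
Counting 4 from the smallest end gives rod-2.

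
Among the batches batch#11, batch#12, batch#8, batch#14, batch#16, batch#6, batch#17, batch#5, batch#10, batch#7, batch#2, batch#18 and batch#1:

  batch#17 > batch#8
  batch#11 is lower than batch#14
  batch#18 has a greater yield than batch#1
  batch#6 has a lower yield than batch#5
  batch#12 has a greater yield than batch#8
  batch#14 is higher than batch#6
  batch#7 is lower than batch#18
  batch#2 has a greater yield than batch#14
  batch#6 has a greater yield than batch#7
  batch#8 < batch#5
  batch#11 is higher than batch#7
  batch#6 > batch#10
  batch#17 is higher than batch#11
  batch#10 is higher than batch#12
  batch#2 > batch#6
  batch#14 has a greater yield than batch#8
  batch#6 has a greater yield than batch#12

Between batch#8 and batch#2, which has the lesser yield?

batch#8

The relevant relations are batch#8 < batch#12; batch#12 < batch#10; batch#10 < batch#6; batch#6 < batch#14; batch#14 < batch#2.
Chaining these gives batch#8 < batch#12 < batch#10 < batch#6 < batch#14 < batch#2.
So batch#8 < batch#2; batch#8 is the lower of the two.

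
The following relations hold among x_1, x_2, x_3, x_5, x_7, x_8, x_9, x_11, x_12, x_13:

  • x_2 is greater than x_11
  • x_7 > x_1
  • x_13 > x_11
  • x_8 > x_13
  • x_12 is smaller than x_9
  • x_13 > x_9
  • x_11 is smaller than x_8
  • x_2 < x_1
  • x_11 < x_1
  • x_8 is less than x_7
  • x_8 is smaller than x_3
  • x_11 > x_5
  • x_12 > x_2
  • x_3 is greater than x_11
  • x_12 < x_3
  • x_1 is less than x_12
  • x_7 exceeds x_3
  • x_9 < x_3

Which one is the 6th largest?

x_12

Chaining the given pairs: x_5 < x_11 < x_2 < x_1 < x_12 < x_9 < x_13 < x_8 < x_3 < x_7.
Counting 6 from the largest end gives x_12.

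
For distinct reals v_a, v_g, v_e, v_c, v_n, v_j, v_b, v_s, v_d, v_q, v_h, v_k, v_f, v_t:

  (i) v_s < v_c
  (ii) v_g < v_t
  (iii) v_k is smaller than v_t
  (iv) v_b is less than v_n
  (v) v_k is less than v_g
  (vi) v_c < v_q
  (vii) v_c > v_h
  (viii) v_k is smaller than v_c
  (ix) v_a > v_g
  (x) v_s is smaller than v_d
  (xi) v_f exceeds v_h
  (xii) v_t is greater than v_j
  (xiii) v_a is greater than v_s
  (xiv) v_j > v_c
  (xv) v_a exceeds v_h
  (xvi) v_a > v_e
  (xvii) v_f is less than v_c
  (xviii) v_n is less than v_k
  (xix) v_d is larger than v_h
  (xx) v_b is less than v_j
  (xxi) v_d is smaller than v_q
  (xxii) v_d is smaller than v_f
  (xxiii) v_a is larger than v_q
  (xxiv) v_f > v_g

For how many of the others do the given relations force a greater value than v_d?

6

Directly above v_d: v_f, v_q.
One step further: v_c, v_a (4 so far).
One step further: v_j (5 so far).
One step further: v_t (6 so far).
No other element is forced above v_d by the given relations, so the count is 6.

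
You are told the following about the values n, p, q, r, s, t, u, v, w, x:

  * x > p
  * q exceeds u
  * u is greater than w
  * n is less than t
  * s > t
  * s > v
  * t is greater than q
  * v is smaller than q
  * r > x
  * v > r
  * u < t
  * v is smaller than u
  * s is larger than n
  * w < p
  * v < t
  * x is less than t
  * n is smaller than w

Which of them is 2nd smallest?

w

The consecutive relations fix a unique order: n < w < p < x < r < v < u < q < t < s.
The 2nd smallest is w.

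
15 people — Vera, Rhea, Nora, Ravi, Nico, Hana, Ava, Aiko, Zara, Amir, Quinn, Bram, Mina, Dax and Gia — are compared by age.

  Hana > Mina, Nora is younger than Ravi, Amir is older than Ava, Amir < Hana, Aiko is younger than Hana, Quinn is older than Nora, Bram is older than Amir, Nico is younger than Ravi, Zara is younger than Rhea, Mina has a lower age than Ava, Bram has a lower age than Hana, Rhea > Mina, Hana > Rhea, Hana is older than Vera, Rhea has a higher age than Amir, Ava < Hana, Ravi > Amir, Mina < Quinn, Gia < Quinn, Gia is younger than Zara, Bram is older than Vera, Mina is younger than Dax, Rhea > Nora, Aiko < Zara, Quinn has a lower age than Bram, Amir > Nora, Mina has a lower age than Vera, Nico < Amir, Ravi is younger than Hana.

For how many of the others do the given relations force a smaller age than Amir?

4

From Amir the given relations immediately reach Ava, Nora, Nico.
From those, Mina — 4 in total.
No other element is forced below Amir by the given relations, so the count is 4.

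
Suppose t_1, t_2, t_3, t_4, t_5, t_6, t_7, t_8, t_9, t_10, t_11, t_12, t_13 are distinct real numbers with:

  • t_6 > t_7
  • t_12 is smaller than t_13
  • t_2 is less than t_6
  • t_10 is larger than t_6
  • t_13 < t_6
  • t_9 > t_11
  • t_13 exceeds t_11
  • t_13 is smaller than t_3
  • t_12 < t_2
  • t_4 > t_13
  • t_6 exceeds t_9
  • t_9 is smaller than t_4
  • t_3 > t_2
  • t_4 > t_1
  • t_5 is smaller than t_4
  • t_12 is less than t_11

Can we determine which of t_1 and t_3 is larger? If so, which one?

undetermined

Following every chain through t_1: above t_1 we get t_4.
t_3 is not reached, and no chain runs the other way from t_3 to t_1.
So the given relations leave the order of t_1 and t_3 undetermined.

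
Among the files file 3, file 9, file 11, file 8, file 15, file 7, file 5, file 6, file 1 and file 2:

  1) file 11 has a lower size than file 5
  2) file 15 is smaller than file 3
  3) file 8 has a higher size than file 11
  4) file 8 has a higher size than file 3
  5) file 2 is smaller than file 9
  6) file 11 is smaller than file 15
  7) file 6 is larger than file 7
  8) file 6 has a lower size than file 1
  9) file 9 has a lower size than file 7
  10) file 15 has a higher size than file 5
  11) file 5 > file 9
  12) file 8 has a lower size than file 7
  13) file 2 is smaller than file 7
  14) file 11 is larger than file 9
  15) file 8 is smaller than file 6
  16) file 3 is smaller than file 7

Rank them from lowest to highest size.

The consecutive links are each given: file 2 < file 9; file 9 < file 11; file 11 < file 5; file 5 < file 15; file 15 < file 3; file 3 < file 8; file 8 < file 7; file 7 < file 6; file 6 < file 1.

file 2 < file 9 < file 11 < file 5 < file 15 < file 3 < file 8 < file 7 < file 6 < file 1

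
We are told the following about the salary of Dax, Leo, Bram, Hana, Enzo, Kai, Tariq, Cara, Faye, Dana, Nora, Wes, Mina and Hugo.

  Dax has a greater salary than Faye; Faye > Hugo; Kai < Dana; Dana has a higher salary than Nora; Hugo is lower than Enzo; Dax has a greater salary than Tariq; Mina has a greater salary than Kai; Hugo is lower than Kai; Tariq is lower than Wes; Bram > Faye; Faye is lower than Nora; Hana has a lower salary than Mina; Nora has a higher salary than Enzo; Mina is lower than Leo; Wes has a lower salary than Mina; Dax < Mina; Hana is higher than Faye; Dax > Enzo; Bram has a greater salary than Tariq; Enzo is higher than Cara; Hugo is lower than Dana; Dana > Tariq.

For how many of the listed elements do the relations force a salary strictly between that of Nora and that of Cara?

The relations place Cara below Nora. An element lies strictly between them when it is forced above Cara and also forced below Nora.
Above Cara: {Enzo, Dax, Mina, Leo, Dana}. Below Nora: {Hugo, Faye, Enzo}.
Intersection: {Enzo} — 1.

1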